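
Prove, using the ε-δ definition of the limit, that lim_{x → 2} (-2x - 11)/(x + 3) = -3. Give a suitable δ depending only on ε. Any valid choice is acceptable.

Let ε > 0 be given. We want δ > 0 with 0 < |x − 2| < δ ⇒ |(-2x - 11)/(x + 3) + 3| < ε.
Combining over a common denominator, (-2x - 11)/(x + 3) + 3 = [(-2x - 11)·5 − (-15)·(x + 3)] / [5·(x + 3)] = 5(x − 2) / (5(x + 3)).
So |(-2x - 11)/(x + 3) + 3| = 5|x − 2| / (5·|x + 3|).
Restrict δ ≤ 5/2. Then |x − 2| < 5/2 gives |x + 3| = |(x − 2) + 5| ≥ 5 − 5/2 = 5/2.
Hence |(-2x - 11)/(x + 3) + 3| < 5|x − 2|/(5·(5/2)) = (2/5)|x − 2|, which is < ε once |x − 2| < (5/2)ε.
Take δ = min(5/2, (5/2)ε). Then 0 < |x − 2| < δ forces both bounds, so |(-2x - 11)/(x + 3) + 3| < ε.

δ = min(5/2, (5/2)ε)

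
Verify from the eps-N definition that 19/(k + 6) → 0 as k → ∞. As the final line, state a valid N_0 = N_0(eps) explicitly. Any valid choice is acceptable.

N_0 = 19/eps

Suppose eps > 0. For k ≥ 1, |19/(k + 6) − 0| = 19/(k + 6) ≤ 19/k.
We need 19/k < eps, i.e. k > 19/eps.
Take N_0 = 19/eps. If k > N_0 then |19/(k + 6)| ≤ 19/k < eps.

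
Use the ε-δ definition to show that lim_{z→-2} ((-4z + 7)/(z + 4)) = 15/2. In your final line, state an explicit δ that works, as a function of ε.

δ = min(1, (2/23)ε)

Let ε > 0 be given. We want δ > 0 with 0 < |z + 2| < δ ⇒ |(-4z + 7)/(z + 4) − (15/2)| < ε.
Combining over a common denominator, (-4z + 7)/(z + 4) − (15/2) = [(-4z + 7)·2 − 15·(z + 4)] / [2·(z + 4)] = -23(z + 2) / (2(z + 4)).
So |(-4z + 7)/(z + 4) − (15/2)| = 23|z + 2| / (2·|z + 4|).
Require δ ≤ 1, so |z + 4| ≥ |2| − |z + 2| > 2 − 1 = 1.
Hence |(-4z + 7)/(z + 4) − (15/2)| < 23|z + 2|/(2·1) = (23/2)|z + 2|, which is < ε once |z + 2| < (2/23)ε.
Take δ = min(1, (2/23)ε). Then 0 < |z + 2| < δ forces both bounds, so |(-4z + 7)/(z + 4) − (15/2)| < ε.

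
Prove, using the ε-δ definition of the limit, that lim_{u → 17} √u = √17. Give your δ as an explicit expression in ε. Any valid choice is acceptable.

δ = min(17, √17·ε)

Let ε > 0 be given. We want δ > 0 such that 0 < |u − 17| < δ implies |√u − √17| < ε.
Rationalise: √u − √17 = (u − 17)/(√u + √17), so |√u − √17| = |u − 17|/(√u + √17).
Restrict δ ≤ 17 so that |u − 17| < 17 forces u > 0, and then √u + √17 > √17.
Hence |√u − √17| < |u − 17|/√17, which is < ε once |u − 17| < √17·ε.
Take δ = min(17, √17·ε). If 0 < |u − 17| < δ then u > 0 and |√u − √17| < |u − 17|/√17 < ε.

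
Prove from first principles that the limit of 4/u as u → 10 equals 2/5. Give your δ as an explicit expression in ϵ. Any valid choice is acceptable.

Fix ϵ > 0. We seek δ > 0 such that 0 < |u − 10| < δ implies |4/u − (2/5)| < ϵ.
|4/u − (2/5)| = 4·|10 − u|/(10·|u|) = 4|u − 10|/(10|u|).
Restrict δ ≤ 5. Then |u − 10| < 5 gives |u| > 5, so 10|u| > 50.
Then |4/u − (2/5)| < 4|u − 10|/50, which is < ϵ when |u − 10| < (25/2)ϵ.
Take δ = min(5, (25/2)ϵ). Then 0 < |u − 10| < δ gives both |u − 10| < 5 and |u − 10| < (25/2)ϵ, so |4/u − (2/5)| < ϵ.

δ = min(5, (25/2)ϵ)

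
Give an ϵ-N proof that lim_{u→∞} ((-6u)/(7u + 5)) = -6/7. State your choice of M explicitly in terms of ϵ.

Suppose ϵ > 0. We seek M > 0 such that u > M implies |(-6u)/(7u + 5) + 6/7| < ϵ.
(-6u)/(7u + 5) + 6/7 = (7(-6u) − (-6)(7u + 5)) / (7(7u + 5)) = 30/(7(7u + 5)).
For u > 0 we have 7u + 5 > 7u, so |(-6u)/(7u + 5) + 6/7| = 30/(7(7u + 5)) < 30/(7·7u) = (30/49)/u.
Thus |(-6u)/(7u + 5) + 6/7| < ϵ whenever u > (30/49)/ϵ.
Take M = (30/49)/ϵ. If u > M then |(-6u)/(7u + 5) + 6/7| < (30/49)/u < ϵ.

M = (30/49)/ϵ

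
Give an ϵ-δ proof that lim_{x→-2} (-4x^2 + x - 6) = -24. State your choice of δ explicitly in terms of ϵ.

δ = min(1, ϵ/21)

Fix ϵ > 0. We want δ > 0 such that 0 < |x + 2| < δ implies |(-4x^2 + x - 6) + 24| < ϵ.
(-4x^2 + x - 6) + 24 = -4x^2 + x + 18 = (x + 2)(-4x + 9).
So |(-4x^2 + x - 6) + 24| = |x + 2|·|-4x + 9|.
Require δ ≤ 1. Then |x + 2| < 1 gives |x| < 3, and by the triangle inequality |-4x + 9| ≤ 4·3 + 9 = 21.
Hence |(-4x^2 + x - 6) + 24| ≤ 21|x + 2| < ϵ provided |x + 2| < ϵ/21.
Choosing δ = min(1, ϵ/21) ensures both conditions, hence |(-4x^2 + x - 6) + 24| < ϵ.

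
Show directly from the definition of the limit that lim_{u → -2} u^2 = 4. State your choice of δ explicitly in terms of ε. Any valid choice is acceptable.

Let ε > 0. We seek δ > 0 with 0 < |u + 2| < δ ⇒ |u^2 − 4| < ε.
Factor: u^2 − 4 = (u + 2)(u - 2), so |u^2 − 4| = |u + 2|·|u - 2|.
Impose δ ≤ 2 so that |u| < 4; then |u - 2| ≤ 6.
Hence |u^2 − 4| ≤ 6|u + 2|, which is < ε once |u + 2| < ε/6.
Take δ = min(2, ε/6). If 0 < |u + 2| < δ then both bounds hold and |u^2 − 4| ≤ 6|u + 2| < 6·(ε/6) = ε.

δ = min(2, ε/6)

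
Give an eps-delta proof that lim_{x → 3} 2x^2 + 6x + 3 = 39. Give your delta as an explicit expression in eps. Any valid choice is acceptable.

delta = min(2, eps/22)

Fix eps > 0. We want delta > 0 such that 0 < |x − 3| < delta implies |(2x^2 + 6x + 3) − 39| < eps.
(2x^2 + 6x + 3) − 39 = 2x^2 + 6x - 36 = (x − 3)(2x + 12).
So |(2x^2 + 6x + 3) − 39| = |x − 3|·|2x + 12|.
Assume first that |x − 3| < 2, so |x| < 5. Then |2x + 12| ≤ 2·5 + 12 = 22.
Hence |(2x^2 + 6x + 3) − 39| ≤ 22|x − 3| < eps provided |x − 3| < eps/22.
Take delta = min(2, eps/22). Then 0 < |x − 3| < delta gives both |x − 3| < 2 and |x − 3| < eps/22, so |(2x^2 + 6x + 3) − 39| < eps.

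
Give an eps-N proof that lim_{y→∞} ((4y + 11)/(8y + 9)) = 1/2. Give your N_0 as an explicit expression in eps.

N_0 = (13/16)/eps

Let eps > 0. We seek N_0 > 0 such that y > N_0 implies |(4y + 11)/(8y + 9) − (1/2)| < eps.
(4y + 11)/(8y + 9) − (1/2) = (8(4y + 11) − 4(8y + 9)) / (8(8y + 9)) = 52/(8(8y + 9)).
For y > 0 we have 8y + 9 > 8y, so |(4y + 11)/(8y + 9) − (1/2)| = 52/(8(8y + 9)) < 52/(8·8y) = (13/16)/y.
Thus |(4y + 11)/(8y + 9) − (1/2)| < eps whenever y > (13/16)/eps.
Take N_0 = (13/16)/eps. If y > N_0 then |(4y + 11)/(8y + 9) − (1/2)| < (13/16)/y < eps.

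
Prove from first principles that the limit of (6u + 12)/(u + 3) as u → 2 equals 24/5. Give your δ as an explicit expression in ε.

δ = min(5/2, (25/12)ε)

Suppose ε > 0. We want δ > 0 with 0 < |u − 2| < δ ⇒ |(6u + 12)/(u + 3) − (24/5)| < ε.
Combining over a common denominator, (6u + 12)/(u + 3) − (24/5) = [(6u + 12)·5 − 24·(u + 3)] / [5·(u + 3)] = 6(u − 2) / (5(u + 3)).
So |(6u + 12)/(u + 3) − (24/5)| = 6|u − 2| / (5·|u + 3|).
Restrict δ ≤ 5/2. Then |u − 2| < 5/2 gives |u + 3| = |(u − 2) + 5| ≥ 5 − 5/2 = 5/2.
Hence |(6u + 12)/(u + 3) − (24/5)| < 6|u − 2|/(5·(5/2)) = (12/25)|u − 2|, which is < ε once |u − 2| < (25/12)ε.
Take δ = min(5/2, (25/12)ε). Then 0 < |u − 2| < δ forces both bounds, so |(6u + 12)/(u + 3) − (24/5)| < ε.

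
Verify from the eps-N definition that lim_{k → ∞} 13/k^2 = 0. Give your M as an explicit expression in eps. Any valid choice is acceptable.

M = (13/eps)^{1/2}

Suppose eps > 0. For k ≥ 1, |13/k^2 − 0| = 13/k^2.
13/k^2 < eps ⇔ k^2 > 13/eps ⇔ k > (13/eps)^{1/2}.
Take M = (13/eps)^{1/2}. Then k > M implies 13/k^2 < eps.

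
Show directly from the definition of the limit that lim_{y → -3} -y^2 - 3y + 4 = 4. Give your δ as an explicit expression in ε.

Fix ε > 0. We want δ > 0 such that 0 < |y + 3| < δ implies |(-y^2 - 3y + 4) − 4| < ε.
(-y^2 - 3y + 4) − 4 = -y^2 - 3y = (y + 3)(-y).
So |(-y^2 - 3y + 4) − 4| = |y + 3|·|-y|.
Require δ ≤ 1. Then |y + 3| < 1 gives |y| < 4, and by the triangle inequality |-y| ≤ 4 = 4.
Hence |(-y^2 - 3y + 4) − 4| ≤ 4|y + 3| < ε provided |y + 3| < ε/4.
Take δ = min(1, ε/4). Then 0 < |y + 3| < δ gives both |y + 3| < 1 and |y + 3| < ε/4, so |(-y^2 - 3y + 4) − 4| < ε.

δ = min(1, ε/4)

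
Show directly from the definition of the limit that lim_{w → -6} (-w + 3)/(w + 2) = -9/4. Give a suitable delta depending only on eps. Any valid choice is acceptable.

delta = min(2, (8/5)eps)

Suppose eps > 0. We want delta > 0 with 0 < |w + 6| < delta ⇒ |(-w + 3)/(w + 2) + 9/4| < eps.
Combining over a common denominator, (-w + 3)/(w + 2) + 9/4 = [(-w + 3)·(-4) − 9·(w + 2)] / [(-4)·(w + 2)] = -5(w + 6) / ((-4)(w + 2)).
So |(-w + 3)/(w + 2) + 9/4| = 5|w + 6| / (4·|w + 2|).
Restrict delta ≤ 2. Then |w + 6| < 2 gives |w + 2| = |(w + 6) + (-4)| ≥ 4 − 2 = 2.
Hence |(-w + 3)/(w + 2) + 9/4| < 5|w + 6|/(4·2) = (5/8)|w + 6|, which is < eps once |w + 6| < (8/5)eps.
Take delta = min(2, (8/5)eps). Then 0 < |w + 6| < delta forces both bounds, so |(-w + 3)/(w + 2) + 9/4| < eps.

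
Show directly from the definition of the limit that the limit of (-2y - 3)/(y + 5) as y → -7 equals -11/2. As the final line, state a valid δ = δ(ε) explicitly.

δ = min(1, (2/7)ε)

Fix ε > 0. We want δ > 0 with 0 < |y + 7| < δ ⇒ |(-2y - 3)/(y + 5) + 11/2| < ε.
Combining over a common denominator, (-2y - 3)/(y + 5) + 11/2 = [(-2y - 3)·(-2) − 11·(y + 5)] / [(-2)·(y + 5)] = -7(y + 7) / ((-2)(y + 5)).
So |(-2y - 3)/(y + 5) + 11/2| = 7|y + 7| / (2·|y + 5|).
Require δ ≤ 1, so |y + 5| ≥ |-2| − |y + 7| > 2 − 1 = 1.
Hence |(-2y - 3)/(y + 5) + 11/2| < 7|y + 7|/(2·1) = (7/2)|y + 7|, which is < ε once |y + 7| < (2/7)ε.
Take δ = min(1, (2/7)ε). Then 0 < |y + 7| < δ forces both bounds, so |(-2y - 3)/(y + 5) + 11/2| < ε.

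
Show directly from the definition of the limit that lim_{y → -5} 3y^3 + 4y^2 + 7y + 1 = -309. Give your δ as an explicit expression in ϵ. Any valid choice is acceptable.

δ = min(2, ϵ/286)

Suppose ϵ > 0. We want δ > 0 such that 0 < |y + 5| < δ implies |(3y^3 + 4y^2 + 7y + 1) + 309| < ϵ.
(3y^3 + 4y^2 + 7y + 1) + 309 = 3y^3 + 4y^2 + 7y + 310 = (y + 5)(3y^2 - 11y + 62).
So |(3y^3 + 4y^2 + 7y + 1) + 309| = |y + 5|·|3y^2 - 11y + 62|.
Assume first that |y + 5| < 2, so |y| < 7. Then |3y^2 - 11y + 62| ≤ 3·7^2 + 11·7 + 62 = 286.
Hence |(3y^3 + 4y^2 + 7y + 1) + 309| ≤ 286|y + 5| < ϵ provided |y + 5| < ϵ/286.
Take δ = min(2, ϵ/286). Then 0 < |y + 5| < δ gives both |y + 5| < 2 and |y + 5| < ϵ/286, so |(3y^3 + 4y^2 + 7y + 1) + 309| < ϵ.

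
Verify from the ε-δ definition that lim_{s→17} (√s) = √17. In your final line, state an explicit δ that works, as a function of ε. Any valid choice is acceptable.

δ = min(17, √17·ε)

Let ε > 0 be given. We want δ > 0 such that 0 < |s − 17| < δ implies |√s − √17| < ε.
Multiplying by the conjugate, |√s − √17| = |s − 17|/(√s + √17).
Restrict δ ≤ 17 so that |s − 17| < 17 forces s > 0, and then √s + √17 > √17.
Hence |√s − √17| < |s − 17|/√17, which is < ε once |s − 17| < √17·ε.
Take δ = min(17, √17·ε). If 0 < |s − 17| < δ then s > 0 and |√s − √17| < |s − 17|/√17 < ε.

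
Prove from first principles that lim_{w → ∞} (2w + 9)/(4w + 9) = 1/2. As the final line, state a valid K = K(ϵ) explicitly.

K = (9/8)/ϵ

Let ϵ > 0 be given. We seek K > 0 such that w > K implies |(2w + 9)/(4w + 9) − (1/2)| < ϵ.
(2w + 9)/(4w + 9) − (1/2) = (4(2w + 9) − 2(4w + 9)) / (4(4w + 9)) = 18/(4(4w + 9)).
For w > 0 we have 4w + 9 > 4w, so |(2w + 9)/(4w + 9) − (1/2)| = 18/(4(4w + 9)) < 18/(4·4w) = (9/8)/w.
Thus |(2w + 9)/(4w + 9) − (1/2)| < ϵ whenever w > (9/8)/ϵ.
Take K = (9/8)/ϵ. If w > K then |(2w + 9)/(4w + 9) − (1/2)| < (9/8)/w < ϵ.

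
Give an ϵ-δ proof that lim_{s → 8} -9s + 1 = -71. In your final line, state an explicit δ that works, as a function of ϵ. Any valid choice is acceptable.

Suppose ϵ > 0. We need δ > 0 so that 0 < |s − 8| < δ implies |(-9s + 1) + 71| < ϵ.
Since (-9s + 1) + 71 = -9(s − 8), we have |(-9s + 1) + 71| = 9|s − 8|.
So 9|s − 8| < ϵ exactly when |s − 8| < ϵ/9.
Choosing δ = ϵ/9 gives |(-9s + 1) + 71| = 9|s − 8| < ϵ whenever |s − 8| < δ.

δ = ϵ/9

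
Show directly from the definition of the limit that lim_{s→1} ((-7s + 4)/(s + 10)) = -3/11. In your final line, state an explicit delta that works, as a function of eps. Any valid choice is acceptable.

Let eps > 0. We want delta > 0 with 0 < |s − 1| < delta ⇒ |(-7s + 4)/(s + 10) + 3/11| < eps.
Combining over a common denominator, (-7s + 4)/(s + 10) + 3/11 = [(-7s + 4)·11 − (-3)·(s + 10)] / [11·(s + 10)] = -74(s − 1) / (11(s + 10)).
So |(-7s + 4)/(s + 10) + 3/11| = 74|s − 1| / (11·|s + 10|).
Require delta ≤ 11/2, so |s + 10| ≥ |11| − |s − 1| > 11 − 11/2 = 11/2.
Hence |(-7s + 4)/(s + 10) + 3/11| < 74|s − 1|/(11·(11/2)) = (148/121)|s − 1|, which is < eps once |s − 1| < (121/148)eps.
Take delta = min(11/2, (121/148)eps). Then 0 < |s − 1| < delta forces both bounds, so |(-7s + 4)/(s + 10) + 3/11| < eps.

delta = min(11/2, (121/148)eps)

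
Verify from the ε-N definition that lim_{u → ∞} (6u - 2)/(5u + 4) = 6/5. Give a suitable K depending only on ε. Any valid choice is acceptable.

Suppose ε > 0. We seek K > 0 such that u > K implies |(6u - 2)/(5u + 4) − (6/5)| < ε.
(6u - 2)/(5u + 4) − (6/5) = (5(6u - 2) − 6(5u + 4)) / (5(5u + 4)) = -34/(5(5u + 4)).
For u > 0 we have 5u + 4 > 5u, so |(6u - 2)/(5u + 4) − (6/5)| = 34/(5(5u + 4)) < 34/(5·5u) = (34/25)/u.
Thus |(6u - 2)/(5u + 4) − (6/5)| < ε whenever u > (34/25)/ε.
Take K = (34/25)/ε. If u > K then |(6u - 2)/(5u + 4) − (6/5)| < (34/25)/u < ε.

K = (34/25)/ε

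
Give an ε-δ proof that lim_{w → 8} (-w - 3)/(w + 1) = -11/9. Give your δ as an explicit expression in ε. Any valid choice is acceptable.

Fix ε > 0. We want δ > 0 with 0 < |w − 8| < δ ⇒ |(-w - 3)/(w + 1) + 11/9| < ε.
Combining over a common denominator, (-w - 3)/(w + 1) + 11/9 = [(-w - 3)·9 − (-11)·(w + 1)] / [9·(w + 1)] = 2(w − 8) / (9(w + 1)).
So |(-w - 3)/(w + 1) + 11/9| = 2|w − 8| / (9·|w + 1|).
Require δ ≤ 9/2, so |w + 1| ≥ |9| − |w − 8| > 9 − 9/2 = 9/2.
Hence |(-w - 3)/(w + 1) + 11/9| < 2|w − 8|/(9·(9/2)) = (4/81)|w − 8|, which is < ε once |w − 8| < (81/4)ε.
Take δ = min(9/2, (81/4)ε). Then 0 < |w − 8| < δ forces both bounds, so |(-w - 3)/(w + 1) + 11/9| < ε.

δ = min(9/2, (81/4)ε)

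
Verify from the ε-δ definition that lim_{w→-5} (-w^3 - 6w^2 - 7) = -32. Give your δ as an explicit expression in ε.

Let ε > 0 be given. We want δ > 0 such that 0 < |w + 5| < δ implies |(-w^3 - 6w^2 - 7) + 32| < ε.
(-w^3 - 6w^2 - 7) + 32 = -w^3 - 6w^2 + 25 = (w + 5)(-w^2 - w + 5).
So |(-w^3 - 6w^2 - 7) + 32| = |w + 5|·|-w^2 - w + 5|.
Assume first that |w + 5| < 1, so |w| < 6. Then |-w^2 - w + 5| ≤ 6^2 + 6 + 5 = 47.
Hence |(-w^3 - 6w^2 - 7) + 32| ≤ 47|w + 5| < ε provided |w + 5| < ε/47.
Choosing δ = min(1, ε/47) ensures both conditions, hence |(-w^3 - 6w^2 - 7) + 32| < ε.

δ = min(1, ε/47)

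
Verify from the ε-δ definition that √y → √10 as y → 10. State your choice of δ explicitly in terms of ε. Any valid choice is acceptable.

Let ε > 0 be given. We want δ > 0 such that 0 < |y − 10| < δ implies |√y − √10| < ε.
Rationalise: √y − √10 = (y − 10)/(√y + √10), so |√y − √10| = |y − 10|/(√y + √10).
Restrict δ ≤ 10 so that |y − 10| < 10 forces y > 0, and then √y + √10 > √10.
Hence |√y − √10| < |y − 10|/√10, which is < ε once |y − 10| < √10·ε.
Take δ = min(10, √10·ε). If 0 < |y − 10| < δ then y > 0 and |√y − √10| < |y − 10|/√10 < ε.

δ = min(10, √10·ε)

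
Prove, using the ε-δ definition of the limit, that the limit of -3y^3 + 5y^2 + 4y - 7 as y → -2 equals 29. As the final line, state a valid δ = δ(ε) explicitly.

Suppose ε > 0. We want δ > 0 such that 0 < |y + 2| < δ implies |(-3y^3 + 5y^2 + 4y - 7) − 29| < ε.
(-3y^3 + 5y^2 + 4y - 7) − 29 = -3y^3 + 5y^2 + 4y - 36 = (y + 2)(-3y^2 + 11y - 18).
So |(-3y^3 + 5y^2 + 4y - 7) − 29| = |y + 2|·|-3y^2 + 11y - 18|.
Assume first that |y + 2| < 1, so |y| < 3. Then |-3y^2 + 11y - 18| ≤ 3·3^2 + 11·3 + 18 = 78.
Hence |(-3y^3 + 5y^2 + 4y - 7) − 29| ≤ 78|y + 2| < ε provided |y + 2| < ε/78.
Take δ = min(1, ε/78). Then 0 < |y + 2| < δ gives both |y + 2| < 1 and |y + 2| < ε/78, so |(-3y^3 + 5y^2 + 4y - 7) − 29| < ε.

δ = min(1, ε/78)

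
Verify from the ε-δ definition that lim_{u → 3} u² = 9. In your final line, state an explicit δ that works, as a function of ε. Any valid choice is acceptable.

δ = min(2, ε/8)

Fix ε > 0. We seek δ > 0 with 0 < |u − 3| < δ ⇒ |u² − 9| < ε.
Factor: u² − 9 = (u − 3)(u + 3), so |u² − 9| = |u − 3|·|u + 3|.
Impose δ ≤ 2 so that |u| < 5; then |u + 3| ≤ 8.
Hence |u² − 9| ≤ 8|u − 3|, which is < ε once |u − 3| < ε/8.
Take δ = min(2, ε/8). If 0 < |u − 3| < δ then both bounds hold and |u² − 9| ≤ 8|u − 3| < 8·(ε/8) = ε.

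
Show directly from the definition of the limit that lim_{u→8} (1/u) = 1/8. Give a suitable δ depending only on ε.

Let ε > 0. We seek δ > 0 such that 0 < |u − 8| < δ implies |1/u − (1/8)| < ε.
|1/u − (1/8)| = |8 − u|/(8·|u|) = |u − 8|/(8|u|).
Require δ ≤ 4 so that |u| > 8 − 4 = 4, hence 8|u| > 32.
Then |1/u − (1/8)| < |u − 8|/32, which is < ε when |u − 8| < 32ε.
Take δ = min(4, 32ε). Then 0 < |u − 8| < δ gives both |u − 8| < 4 and |u − 8| < 32ε, so |1/u − (1/8)| < ε.

δ = min(4, 32ε)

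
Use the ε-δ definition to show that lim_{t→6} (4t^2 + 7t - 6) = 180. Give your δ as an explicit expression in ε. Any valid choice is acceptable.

δ = min(2, ε/63)

Suppose ε > 0. We want δ > 0 such that 0 < |t − 6| < δ implies |(4t^2 + 7t - 6) − 180| < ε.
(4t^2 + 7t - 6) − 180 = 4t^2 + 7t - 186 = (t − 6)(4t + 31).
So |(4t^2 + 7t - 6) − 180| = |t − 6|·|4t + 31|.
Assume first that |t − 6| < 2, so |t| < 8. Then |4t + 31| ≤ 4·8 + 31 = 63.
Hence |(4t^2 + 7t - 6) − 180| ≤ 63|t − 6| < ε provided |t − 6| < ε/63.
Take δ = min(2, ε/63). Then 0 < |t − 6| < δ gives both |t − 6| < 2 and |t − 6| < ε/63, so |(4t^2 + 7t - 6) − 180| < ε.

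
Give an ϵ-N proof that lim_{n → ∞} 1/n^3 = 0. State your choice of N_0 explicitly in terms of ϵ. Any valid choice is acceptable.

Let ϵ > 0. For n ≥ 1, |1/n^3 − 0| = 1/n^3.
1/n^3 < ϵ ⇔ n^3 > 1/ϵ ⇔ n > (1/ϵ)^{1/3}.
Take N_0 = (1/ϵ)^{1/3}. Then n > N_0 implies 1/n^3 < ϵ.

N_0 = (1/ϵ)^{1/3}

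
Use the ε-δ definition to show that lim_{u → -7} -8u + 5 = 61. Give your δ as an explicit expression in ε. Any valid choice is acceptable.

Let ε > 0 be given. We need δ > 0 so that 0 < |u + 7| < δ implies |(-8u + 5) − 61| < ε.
Since (-8u + 5) − 61 = -8(u + 7), we have |(-8u + 5) − 61| = 8|u + 7|.
So 8|u + 7| < ε exactly when |u + 7| < ε/8.
Choosing δ = ε/8 gives |(-8u + 5) − 61| = 8|u + 7| < ε whenever |u + 7| < δ.

δ = ε/8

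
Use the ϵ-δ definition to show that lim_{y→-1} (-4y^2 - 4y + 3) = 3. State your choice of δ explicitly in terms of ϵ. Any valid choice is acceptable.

Let ϵ > 0 be given. We want δ > 0 such that 0 < |y + 1| < δ implies |(-4y^2 - 4y + 3) − 3| < ϵ.
(-4y^2 - 4y + 3) − 3 = -4y^2 - 4y = (y + 1)(-4y).
So |(-4y^2 - 4y + 3) − 3| = |y + 1|·|-4y|.
Require δ ≤ 1. Then |y + 1| < 1 gives |y| < 2, and by the triangle inequality |-4y| ≤ 4·2 = 8.
Hence |(-4y^2 - 4y + 3) − 3| ≤ 8|y + 1| < ϵ provided |y + 1| < ϵ/8.
Choosing δ = min(1, ϵ/8) ensures both conditions, hence |(-4y^2 - 4y + 3) − 3| < ϵ.

δ = min(1, ϵ/8)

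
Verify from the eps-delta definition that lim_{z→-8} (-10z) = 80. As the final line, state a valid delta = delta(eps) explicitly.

Suppose eps > 0. We need delta > 0 so that 0 < |z + 8| < delta implies |(-10z) − 80| < eps.
Since (-10z) − 80 = -10(z + 8), we have |(-10z) − 80| = 10|z + 8|.
So 10|z + 8| < eps exactly when |z + 8| < eps/10.
Take delta = eps/10. If 0 < |z + 8| < delta then |(-10z) − 80| = 10|z + 8| < 10·(eps/10) = eps.

delta = eps/10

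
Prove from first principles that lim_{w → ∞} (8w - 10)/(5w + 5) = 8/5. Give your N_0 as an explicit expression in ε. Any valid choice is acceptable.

Let ε > 0. We seek N_0 > 0 such that w > N_0 implies |(8w - 10)/(5w + 5) − (8/5)| < ε.
(8w - 10)/(5w + 5) − (8/5) = (5(8w - 10) − 8(5w + 5)) / (5(5w + 5)) = -90/(5(5w + 5)).
For w > 0 we have 5w + 5 > 5w, so |(8w - 10)/(5w + 5) − (8/5)| = 90/(5(5w + 5)) < 90/(5·5w) = (18/5)/w.
Thus |(8w - 10)/(5w + 5) − (8/5)| < ε whenever w > (18/5)/ε.
Take N_0 = (18/5)/ε. If w > N_0 then |(8w - 10)/(5w + 5) − (8/5)| < (18/5)/w < ε.

N_0 = (18/5)/ε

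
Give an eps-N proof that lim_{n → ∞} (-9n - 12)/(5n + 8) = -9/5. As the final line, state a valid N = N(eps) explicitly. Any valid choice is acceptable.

Let eps > 0 be given. For n ≥ 1, |(-9n - 12)/(5n + 8) + 9/5| = |12|/(5(5n + 8)) = 12/(5(5n + 8)).
Since 5n + 8 ≥ 5n for n ≥ 1, this is ≤ 12/(5·5n) = (12/25)/n.
So |(-9n - 12)/(5n + 8) + 9/5| < eps whenever n > (12/25)/eps.
Take N = (12/25)/eps. If n > N then |(-9n - 12)/(5n + 8) + 9/5| ≤ (12/25)/n < eps.

N = (12/25)/eps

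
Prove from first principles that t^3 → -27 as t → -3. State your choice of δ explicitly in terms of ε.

Suppose ε > 0. We seek δ > 0 with 0 < |t + 3| < δ ⇒ |t^3 + 27| < ε.
Factor: t^3 + 27 = (t + 3)(t^2 - 3t + 9), so |t^3 + 27| = |t + 3|·|t^2 - 3t + 9|.
Impose δ ≤ 2 so that |t| < 5; then |t^2 - 3t + 9| ≤ 49.
Hence |t^3 + 27| ≤ 49|t + 3|, which is < ε once |t + 3| < ε/49.
Take δ = min(2, ε/49). If 0 < |t + 3| < δ then both bounds hold and |t^3 + 27| ≤ 49|t + 3| < 49·(ε/49) = ε.

δ = min(2, ε/49)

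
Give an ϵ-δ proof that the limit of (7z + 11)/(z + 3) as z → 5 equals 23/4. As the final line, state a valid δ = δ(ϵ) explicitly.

δ = min(4, (16/5)ϵ)

Let ϵ > 0 be given. We want δ > 0 with 0 < |z − 5| < δ ⇒ |(7z + 11)/(z + 3) − (23/4)| < ϵ.
Combining over a common denominator, (7z + 11)/(z + 3) − (23/4) = [(7z + 11)·8 − 46·(z + 3)] / [8·(z + 3)] = 10(z − 5) / (8(z + 3)).
So |(7z + 11)/(z + 3) − (23/4)| = 10|z − 5| / (8·|z + 3|).
Restrict δ ≤ 4. Then |z − 5| < 4 gives |z + 3| = |(z − 5) + 8| ≥ 8 − 4 = 4.
Hence |(7z + 11)/(z + 3) − (23/4)| < 10|z − 5|/(8·4) = (5/16)|z − 5|, which is < ϵ once |z − 5| < (16/5)ϵ.
Take δ = min(4, (16/5)ϵ). Then 0 < |z − 5| < δ forces both bounds, so |(7z + 11)/(z + 3) − (23/4)| < ϵ.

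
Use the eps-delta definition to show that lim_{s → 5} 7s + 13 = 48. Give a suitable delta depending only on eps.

Let eps > 0 be given. We need delta > 0 so that 0 < |s − 5| < delta implies |(7s + 13) − 48| < eps.
Since (7s + 13) − 48 = 7(s − 5), we have |(7s + 13) − 48| = 7|s − 5|.
So 7|s − 5| < eps exactly when |s − 5| < eps/7.
Take delta = eps/7. If 0 < |s − 5| < delta then |(7s + 13) − 48| = 7|s − 5| < 7·(eps/7) = eps.

delta = eps/7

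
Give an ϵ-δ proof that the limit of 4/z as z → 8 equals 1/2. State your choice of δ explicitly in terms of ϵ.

Fix ϵ > 0. We seek δ > 0 such that 0 < |z − 8| < δ implies |4/z − (1/2)| < ϵ.
|4/z − (1/2)| = 4·|8 − z|/(8·|z|) = 4|z − 8|/(8|z|).
Restrict δ ≤ 4. Then |z − 8| < 4 gives |z| > 4, so 8|z| > 32.
Then |4/z − (1/2)| < 4|z − 8|/32, which is < ϵ when |z − 8| < 8ϵ.
Take δ = min(4, 8ϵ). Then 0 < |z − 8| < δ gives both |z − 8| < 4 and |z − 8| < 8ϵ, so |4/z − (1/2)| < ϵ.

δ = min(4, 8ϵ)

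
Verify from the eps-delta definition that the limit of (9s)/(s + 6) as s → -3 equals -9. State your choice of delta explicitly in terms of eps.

delta = min(3/2, (1/12)eps)

Fix eps > 0. We want delta > 0 with 0 < |s + 3| < delta ⇒ |(9s)/(s + 6) + 9| < eps.
Combining over a common denominator, (9s)/(s + 6) + 9 = [(9s)·3 − (-27)·(s + 6)] / [3·(s + 6)] = 54(s + 3) / (3(s + 6)).
So |(9s)/(s + 6) + 9| = 54|s + 3| / (3·|s + 6|).
Restrict delta ≤ 3/2. Then |s + 3| < 3/2 gives |s + 6| = |(s + 3) + 3| ≥ 3 − 3/2 = 3/2.
Hence |(9s)/(s + 6) + 9| < 54|s + 3|/(3·(3/2)) = 12|s + 3|, which is < eps once |s + 3| < (1/12)eps.
Take delta = min(3/2, (1/12)eps). Then 0 < |s + 3| < delta forces both bounds, so |(9s)/(s + 6) + 9| < eps.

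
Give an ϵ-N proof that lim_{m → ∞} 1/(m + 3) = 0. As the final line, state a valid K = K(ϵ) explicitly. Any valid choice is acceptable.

K = 1/ϵ

Let ϵ > 0 be given. For m ≥ 1, |1/(m + 3) − 0| = 1/(m + 3) ≤ 1/m.
We need 1/m < ϵ, i.e. m > 1/ϵ.
Take K = 1/ϵ. If m > K then |1/(m + 3)| ≤ 1/m < ϵ.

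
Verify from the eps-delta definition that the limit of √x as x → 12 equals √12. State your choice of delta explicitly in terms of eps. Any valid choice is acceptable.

delta = min(12, √12·eps)

Suppose eps > 0. We want delta > 0 such that 0 < |x − 12| < delta implies |√x − √12| < eps.
Rationalise: √x − √12 = (x − 12)/(√x + √12), so |√x − √12| = |x − 12|/(√x + √12).
Restrict delta ≤ 12 so that |x − 12| < 12 forces x > 0, and then √x + √12 > √12.
Hence |√x − √12| < |x − 12|/√12, which is < eps once |x − 12| < √12·eps.
Take delta = min(12, √12·eps). If 0 < |x − 12| < delta then x > 0 and |√x − √12| < |x − 12|/√12 < eps.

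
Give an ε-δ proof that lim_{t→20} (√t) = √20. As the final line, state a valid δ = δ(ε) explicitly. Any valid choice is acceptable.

Let ε > 0. We want δ > 0 such that 0 < |t − 20| < δ implies |√t − √20| < ε.
Multiplying by the conjugate, |√t − √20| = |t − 20|/(√t + √20).
Restrict δ ≤ 20 so that |t − 20| < 20 forces t > 0, and then √t + √20 > √20.
Hence |√t − √20| < |t − 20|/√20, which is < ε once |t − 20| < √20·ε.
Take δ = min(20, √20·ε). If 0 < |t − 20| < δ then t > 0 and |√t − √20| < |t − 20|/√20 < ε.

δ = min(20, √20·ε)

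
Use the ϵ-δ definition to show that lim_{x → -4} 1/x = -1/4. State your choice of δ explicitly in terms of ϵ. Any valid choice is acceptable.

δ = min(2, 8ϵ)

Suppose ϵ > 0. We seek δ > 0 such that 0 < |x + 4| < δ implies |1/x + 1/4| < ϵ.
|1/x + 1/4| = |-4 − x|/(4·|x|) = |x + 4|/(4|x|).
Restrict δ ≤ 2. Then |x + 4| < 2 gives |x| > 2, so 4|x| > 8.
Then |1/x + 1/4| < |x + 4|/8, which is < ϵ when |x + 4| < 8ϵ.
Take δ = min(2, 8ϵ). Then 0 < |x + 4| < δ gives both |x + 4| < 2 and |x + 4| < 8ϵ, so |1/x + 1/4| < ϵ.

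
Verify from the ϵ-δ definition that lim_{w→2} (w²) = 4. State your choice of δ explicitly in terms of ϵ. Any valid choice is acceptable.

δ = min(1, ϵ/5)

Suppose ϵ > 0. We seek δ > 0 with 0 < |w − 2| < δ ⇒ |w² − 4| < ϵ.
Factor: w² − 4 = (w − 2)(w + 2), so |w² − 4| = |w − 2|·|w + 2|.
Impose δ ≤ 1 so that |w| < 3; then |w + 2| ≤ 5.
Hence |w² − 4| ≤ 5|w − 2|, which is < ϵ once |w − 2| < ϵ/5.
Take δ = min(1, ϵ/5). If 0 < |w − 2| < δ then both bounds hold and |w² − 4| ≤ 5|w − 2| < 5·(ϵ/5) = ϵ.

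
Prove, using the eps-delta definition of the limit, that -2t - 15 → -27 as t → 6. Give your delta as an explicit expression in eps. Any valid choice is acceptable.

delta = eps/2

Let eps > 0. We need delta > 0 so that 0 < |t − 6| < delta implies |(-2t - 15) + 27| < eps.
|(-2t - 15) + 27| = |-2t + 12| = 2|t − 6|.
So 2|t − 6| < eps exactly when |t − 6| < eps/2.
Choosing delta = eps/2 gives |(-2t - 15) + 27| = 2|t − 6| < eps whenever |t − 6| < delta.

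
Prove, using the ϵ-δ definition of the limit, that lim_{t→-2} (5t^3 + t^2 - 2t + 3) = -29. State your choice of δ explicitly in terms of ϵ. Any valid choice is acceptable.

Let ϵ > 0. We want δ > 0 such that 0 < |t + 2| < δ implies |(5t^3 + t^2 - 2t + 3) + 29| < ϵ.
(5t^3 + t^2 - 2t + 3) + 29 = 5t^3 + t^2 - 2t + 32 = (t + 2)(5t^2 - 9t + 16).
So |(5t^3 + t^2 - 2t + 3) + 29| = |t + 2|·|5t^2 - 9t + 16|.
Require δ ≤ 2. Then |t + 2| < 2 gives |t| < 4, and by the triangle inequality |5t^2 - 9t + 16| ≤ 5·4^2 + 9·4 + 16 = 132.
Hence |(5t^3 + t^2 - 2t + 3) + 29| ≤ 132|t + 2| < ϵ provided |t + 2| < ϵ/132.
Take δ = min(2, ϵ/132). Then 0 < |t + 2| < δ gives both |t + 2| < 2 and |t + 2| < ϵ/132, so |(5t^3 + t^2 - 2t + 3) + 29| < ϵ.

δ = min(2, ϵ/132)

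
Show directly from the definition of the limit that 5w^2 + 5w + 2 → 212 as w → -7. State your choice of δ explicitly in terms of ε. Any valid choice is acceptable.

Suppose ε > 0. We want δ > 0 such that 0 < |w + 7| < δ implies |(5w^2 + 5w + 2) − 212| < ε.
(5w^2 + 5w + 2) − 212 = 5w^2 + 5w - 210 = (w + 7)(5w - 30).
So |(5w^2 + 5w + 2) − 212| = |w + 7|·|5w - 30|.
Assume first that |w + 7| < 1, so |w| < 8. Then |5w - 30| ≤ 5·8 + 30 = 70.
Hence |(5w^2 + 5w + 2) − 212| ≤ 70|w + 7| < ε provided |w + 7| < ε/70.
Choosing δ = min(1, ε/70) ensures both conditions, hence |(5w^2 + 5w + 2) − 212| < ε.

δ = min(1, ε/70)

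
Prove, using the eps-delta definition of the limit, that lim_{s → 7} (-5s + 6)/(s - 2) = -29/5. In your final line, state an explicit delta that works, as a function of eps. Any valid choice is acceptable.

delta = min(5/2, (25/8)eps)

Fix eps > 0. We want delta > 0 with 0 < |s − 7| < delta ⇒ |(-5s + 6)/(s - 2) + 29/5| < eps.
Combining over a common denominator, (-5s + 6)/(s - 2) + 29/5 = [(-5s + 6)·5 − (-29)·(s - 2)] / [5·(s - 2)] = 4(s − 7) / (5(s - 2)).
So |(-5s + 6)/(s - 2) + 29/5| = 4|s − 7| / (5·|s − 2|).
Restrict delta ≤ 5/2. Then |s − 7| < 5/2 gives |s − 2| = |(s − 7) + 5| ≥ 5 − 5/2 = 5/2.
Hence |(-5s + 6)/(s - 2) + 29/5| < 4|s − 7|/(5·(5/2)) = (8/25)|s − 7|, which is < eps once |s − 7| < (25/8)eps.
Take delta = min(5/2, (25/8)eps). Then 0 < |s − 7| < delta forces both bounds, so |(-5s + 6)/(s - 2) + 29/5| < eps.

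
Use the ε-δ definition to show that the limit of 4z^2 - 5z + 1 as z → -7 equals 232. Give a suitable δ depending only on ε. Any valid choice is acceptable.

Fix ε > 0. We want δ > 0 such that 0 < |z + 7| < δ implies |(4z^2 - 5z + 1) − 232| < ε.
(4z^2 - 5z + 1) − 232 = 4z^2 - 5z - 231 = (z + 7)(4z - 33).
So |(4z^2 - 5z + 1) − 232| = |z + 7|·|4z - 33|.
Assume first that |z + 7| < 1, so |z| < 8. Then |4z - 33| ≤ 4·8 + 33 = 65.
Hence |(4z^2 - 5z + 1) − 232| ≤ 65|z + 7| < ε provided |z + 7| < ε/65.
Choosing δ = min(1, ε/65) ensures both conditions, hence |(4z^2 - 5z + 1) − 232| < ε.

δ = min(1, ε/65)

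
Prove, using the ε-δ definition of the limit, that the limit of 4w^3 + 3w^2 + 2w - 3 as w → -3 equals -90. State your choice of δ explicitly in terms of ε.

Let ε > 0 be given. We want δ > 0 such that 0 < |w + 3| < δ implies |(4w^3 + 3w^2 + 2w - 3) + 90| < ε.
(4w^3 + 3w^2 + 2w - 3) + 90 = 4w^3 + 3w^2 + 2w + 87 = (w + 3)(4w^2 - 9w + 29).
So |(4w^3 + 3w^2 + 2w - 3) + 90| = |w + 3|·|4w^2 - 9w + 29|.
Require δ ≤ 1. Then |w + 3| < 1 gives |w| < 4, and by the triangle inequality |4w^2 - 9w + 29| ≤ 4·4^2 + 9·4 + 29 = 129.
Hence |(4w^3 + 3w^2 + 2w - 3) + 90| ≤ 129|w + 3| < ε provided |w + 3| < ε/129.
Take δ = min(1, ε/129). Then 0 < |w + 3| < δ gives both |w + 3| < 1 and |w + 3| < ε/129, so |(4w^3 + 3w^2 + 2w - 3) + 90| < ε.

δ = min(1, ε/129)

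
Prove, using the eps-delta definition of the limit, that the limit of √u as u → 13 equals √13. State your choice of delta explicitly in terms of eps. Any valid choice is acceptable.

delta = min(13, √13·eps)

Suppose eps > 0. We want delta > 0 such that 0 < |u − 13| < delta implies |√u − √13| < eps.
Rationalise: √u − √13 = (u − 13)/(√u + √13), so |√u − √13| = |u − 13|/(√u + √13).
Restrict delta ≤ 13 so that |u − 13| < 13 forces u > 0, and then √u + √13 > √13.
Hence |√u − √13| < |u − 13|/√13, which is < eps once |u − 13| < √13·eps.
Take delta = min(13, √13·eps). If 0 < |u − 13| < delta then u > 0 and |√u − √13| < |u − 13|/√13 < eps.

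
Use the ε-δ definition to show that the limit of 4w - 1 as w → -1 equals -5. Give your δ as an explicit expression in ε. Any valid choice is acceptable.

Let ε > 0 be given. We need δ > 0 so that 0 < |w + 1| < δ implies |(4w - 1) + 5| < ε.
Since (4w - 1) + 5 = 4(w + 1), we have |(4w - 1) + 5| = 4|w + 1|.
Thus it suffices that |w + 1| < ε/4.
Choosing δ = ε/4 gives |(4w - 1) + 5| = 4|w + 1| < ε whenever |w + 1| < δ.

δ = ε/4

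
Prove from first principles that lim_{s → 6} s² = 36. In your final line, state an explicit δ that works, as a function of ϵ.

δ = min(1, ϵ/13)

Suppose ϵ > 0. We seek δ > 0 with 0 < |s − 6| < δ ⇒ |s² − 36| < ϵ.
Factor: s² − 36 = (s − 6)(s + 6), so |s² − 36| = |s − 6|·|s + 6|.
Impose δ ≤ 1 so that |s| < 7; then |s + 6| ≤ 13.
Hence |s² − 36| ≤ 13|s − 6|, which is < ϵ once |s − 6| < ϵ/13.
Take δ = min(1, ϵ/13). If 0 < |s − 6| < δ then both bounds hold and |s² − 36| ≤ 13|s − 6| < 13·(ϵ/13) = ϵ.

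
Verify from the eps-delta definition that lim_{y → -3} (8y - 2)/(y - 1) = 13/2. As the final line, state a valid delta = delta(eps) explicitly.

Let eps > 0 be given. We want delta > 0 with 0 < |y + 3| < delta ⇒ |(8y - 2)/(y - 1) − (13/2)| < eps.
Combining over a common denominator, (8y - 2)/(y - 1) − (13/2) = [(8y - 2)·(-4) − (-26)·(y - 1)] / [(-4)·(y - 1)] = -6(y + 3) / ((-4)(y - 1)).
So |(8y - 2)/(y - 1) − (13/2)| = 6|y + 3| / (4·|y − 1|).
Restrict delta ≤ 2. Then |y + 3| < 2 gives |y − 1| = |(y + 3) + (-4)| ≥ 4 − 2 = 2.
Hence |(8y - 2)/(y - 1) − (13/2)| < 6|y + 3|/(4·2) = (3/4)|y + 3|, which is < eps once |y + 3| < (4/3)eps.
Take delta = min(2, (4/3)eps). Then 0 < |y + 3| < delta forces both bounds, so |(8y - 2)/(y - 1) − (13/2)| < eps.

delta = min(2, (4/3)eps)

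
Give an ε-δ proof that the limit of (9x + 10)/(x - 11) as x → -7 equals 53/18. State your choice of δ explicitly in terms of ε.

δ = min(9, (162/109)ε)

Let ε > 0 be given. We want δ > 0 with 0 < |x + 7| < δ ⇒ |(9x + 10)/(x - 11) − (53/18)| < ε.
Combining over a common denominator, (9x + 10)/(x - 11) − (53/18) = [(9x + 10)·(-18) − (-53)·(x - 11)] / [(-18)·(x - 11)] = -109(x + 7) / ((-18)(x - 11)).
So |(9x + 10)/(x - 11) − (53/18)| = 109|x + 7| / (18·|x − 11|).
Restrict δ ≤ 9. Then |x + 7| < 9 gives |x − 11| = |(x + 7) + (-18)| ≥ 18 − 9 = 9.
Hence |(9x + 10)/(x - 11) − (53/18)| < 109|x + 7|/(18·9) = (109/162)|x + 7|, which is < ε once |x + 7| < (162/109)ε.
Take δ = min(9, (162/109)ε). Then 0 < |x + 7| < δ forces both bounds, so |(9x + 10)/(x - 11) − (53/18)| < ε.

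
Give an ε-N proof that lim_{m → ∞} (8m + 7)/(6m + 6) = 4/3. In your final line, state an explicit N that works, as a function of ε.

N = (1/6)/ε

Let ε > 0 be given. For m ≥ 1, |(8m + 7)/(6m + 6) − (4/3)| = |-6|/(6(6m + 6)) = 6/(6(6m + 6)).
Since 6m + 6 ≥ 6m for m ≥ 1, this is ≤ 6/(6·6m) = (1/6)/m.
So |(8m + 7)/(6m + 6) − (4/3)| < ε whenever m > (1/6)/ε.
Take N = (1/6)/ε. If m > N then |(8m + 7)/(6m + 6) − (4/3)| ≤ (1/6)/m < ε.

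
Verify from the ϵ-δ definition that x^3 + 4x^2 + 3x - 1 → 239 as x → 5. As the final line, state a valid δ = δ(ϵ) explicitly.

δ = min(1, ϵ/138)

Let ϵ > 0 be given. We want δ > 0 such that 0 < |x − 5| < δ implies |(x^3 + 4x^2 + 3x - 1) − 239| < ϵ.
(x^3 + 4x^2 + 3x - 1) − 239 = x^3 + 4x^2 + 3x - 240 = (x − 5)(x^2 + 9x + 48).
So |(x^3 + 4x^2 + 3x - 1) − 239| = |x − 5|·|x^2 + 9x + 48|.
Require δ ≤ 1. Then |x − 5| < 1 gives |x| < 6, and by the triangle inequality |x^2 + 9x + 48| ≤ 6^2 + 9·6 + 48 = 138.
Hence |(x^3 + 4x^2 + 3x - 1) − 239| ≤ 138|x − 5| < ϵ provided |x − 5| < ϵ/138.
Take δ = min(1, ϵ/138). Then 0 < |x − 5| < δ gives both |x − 5| < 1 and |x − 5| < ϵ/138, so |(x^3 + 4x^2 + 3x - 1) − 239| < ϵ.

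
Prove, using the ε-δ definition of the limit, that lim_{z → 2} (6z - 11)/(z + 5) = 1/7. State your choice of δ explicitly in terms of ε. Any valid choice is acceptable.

Suppose ε > 0. We want δ > 0 with 0 < |z − 2| < δ ⇒ |(6z - 11)/(z + 5) − (1/7)| < ε.
Combining over a common denominator, (6z - 11)/(z + 5) − (1/7) = [(6z - 11)·7 − 1·(z + 5)] / [7·(z + 5)] = 41(z − 2) / (7(z + 5)).
So |(6z - 11)/(z + 5) − (1/7)| = 41|z − 2| / (7·|z + 5|).
Restrict δ ≤ 7/2. Then |z − 2| < 7/2 gives |z + 5| = |(z − 2) + 7| ≥ 7 − 7/2 = 7/2.
Hence |(6z - 11)/(z + 5) − (1/7)| < 41|z − 2|/(7·(7/2)) = (82/49)|z − 2|, which is < ε once |z − 2| < (49/82)ε.
Take δ = min(7/2, (49/82)ε). Then 0 < |z − 2| < δ forces both bounds, so |(6z - 11)/(z + 5) − (1/7)| < ε.

δ = min(7/2, (49/82)ε)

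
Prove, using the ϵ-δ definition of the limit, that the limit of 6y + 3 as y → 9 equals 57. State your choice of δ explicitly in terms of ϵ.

Suppose ϵ > 0. We need δ > 0 so that 0 < |y − 9| < δ implies |(6y + 3) − 57| < ϵ.
|(6y + 3) − 57| = |6y - 54| = 6|y − 9|.
Thus it suffices that |y − 9| < ϵ/6.
Take δ = ϵ/6. If 0 < |y − 9| < δ then |(6y + 3) − 57| = 6|y − 9| < 6·(ϵ/6) = ϵ.

δ = ϵ/6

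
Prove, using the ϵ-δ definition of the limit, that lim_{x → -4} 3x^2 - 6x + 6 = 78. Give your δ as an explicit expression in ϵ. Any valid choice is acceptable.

Let ϵ > 0. We want δ > 0 such that 0 < |x + 4| < δ implies |(3x^2 - 6x + 6) − 78| < ϵ.
(3x^2 - 6x + 6) − 78 = 3x^2 - 6x - 72 = (x + 4)(3x - 18).
So |(3x^2 - 6x + 6) − 78| = |x + 4|·|3x - 18|.
Assume first that |x + 4| < 1, so |x| < 5. Then |3x - 18| ≤ 3·5 + 18 = 33.
Hence |(3x^2 - 6x + 6) − 78| ≤ 33|x + 4| < ϵ provided |x + 4| < ϵ/33.
Choosing δ = min(1, ϵ/33) ensures both conditions, hence |(3x^2 - 6x + 6) − 78| < ϵ.

δ = min(1, ϵ/33)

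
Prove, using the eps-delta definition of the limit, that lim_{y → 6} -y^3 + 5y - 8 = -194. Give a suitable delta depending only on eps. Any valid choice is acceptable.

Let eps > 0. We want delta > 0 such that 0 < |y − 6| < delta implies |(-y^3 + 5y - 8) + 194| < eps.
(-y^3 + 5y - 8) + 194 = -y^3 + 5y + 186 = (y − 6)(-y^2 - 6y - 31).
So |(-y^3 + 5y - 8) + 194| = |y − 6|·|-y^2 - 6y - 31|.
Assume first that |y − 6| < 1, so |y| < 7. Then |-y^2 - 6y - 31| ≤ 7^2 + 6·7 + 31 = 122.
Hence |(-y^3 + 5y - 8) + 194| ≤ 122|y − 6| < eps provided |y − 6| < eps/122.
Choosing delta = min(1, eps/122) ensures both conditions, hence |(-y^3 + 5y - 8) + 194| < eps.

delta = min(1, eps/122)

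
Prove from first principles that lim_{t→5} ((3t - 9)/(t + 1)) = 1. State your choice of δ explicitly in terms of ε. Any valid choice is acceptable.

δ = min(3, (3/2)ε)

Let ε > 0 be given. We want δ > 0 with 0 < |t − 5| < δ ⇒ |(3t - 9)/(t + 1) − 1| < ε.
Combining over a common denominator, (3t - 9)/(t + 1) − 1 = [(3t - 9)·6 − 6·(t + 1)] / [6·(t + 1)] = 12(t − 5) / (6(t + 1)).
So |(3t - 9)/(t + 1) − 1| = 12|t − 5| / (6·|t + 1|).
Require δ ≤ 3, so |t + 1| ≥ |6| − |t − 5| > 6 − 3 = 3.
Hence |(3t - 9)/(t + 1) − 1| < 12|t − 5|/(6·3) = (2/3)|t − 5|, which is < ε once |t − 5| < (3/2)ε.
Take δ = min(3, (3/2)ε). Then 0 < |t − 5| < δ forces both bounds, so |(3t - 9)/(t + 1) − 1| < ε.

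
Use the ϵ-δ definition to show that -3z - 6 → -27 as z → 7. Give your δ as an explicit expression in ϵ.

Suppose ϵ > 0. We need δ > 0 so that 0 < |z − 7| < δ implies |(-3z - 6) + 27| < ϵ.
Since (-3z - 6) + 27 = -3(z − 7), we have |(-3z - 6) + 27| = 3|z − 7|.
So 3|z − 7| < ϵ exactly when |z − 7| < ϵ/3.
Take δ = ϵ/3. If 0 < |z − 7| < δ then |(-3z - 6) + 27| = 3|z − 7| < 3·(ϵ/3) = ϵ.

δ = ϵ/3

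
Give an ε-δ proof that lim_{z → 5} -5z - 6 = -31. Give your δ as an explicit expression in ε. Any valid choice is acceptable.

δ = ε/5

Let ε > 0 be given. We need δ > 0 so that 0 < |z − 5| < δ implies |(-5z - 6) + 31| < ε.
|(-5z - 6) + 31| = |-5z + 25| = 5|z − 5|.
Thus it suffices that |z − 5| < ε/5.
Take δ = ε/5. If 0 < |z − 5| < δ then |(-5z - 6) + 31| = 5|z − 5| < 5·(ε/5) = ε.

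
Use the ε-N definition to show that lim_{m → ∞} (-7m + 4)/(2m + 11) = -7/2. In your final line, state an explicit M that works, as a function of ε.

Let ε > 0 be given. For m ≥ 1, |(-7m + 4)/(2m + 11) + 7/2| = |85|/(2(2m + 11)) = 85/(2(2m + 11)).
Since 2m + 11 ≥ 2m for m ≥ 1, this is ≤ 85/(2·2m) = (85/4)/m.
So |(-7m + 4)/(2m + 11) + 7/2| < ε whenever m > (85/4)/ε.
Take M = (85/4)/ε. If m > M then |(-7m + 4)/(2m + 11) + 7/2| ≤ (85/4)/m < ε.

M = (85/4)/ε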